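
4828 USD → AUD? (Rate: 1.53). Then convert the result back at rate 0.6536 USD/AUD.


Amount × rate = 4828 × 1.53 = 7386.84 AUD
Round-trip: 7386.84 × 0.6536 = 4828.04 USD
= 7386.84 AUD, then 4828.04 USD

7386.84 AUD, then 4828.04 USD


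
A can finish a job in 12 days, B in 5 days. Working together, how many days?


Rate of A = 1/12 per day
Rate of B = 1/5 per day
Combined rate = 1/12 + 1/5 = 17/60 ≈ 0.2833 per day
Days = 1 / combined rate = 60/17
≈ 3.53 days

3.53 days


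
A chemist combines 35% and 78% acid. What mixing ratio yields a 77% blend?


Let x parts of 35% mix with y parts of 78%.
35x + 78y = 77(x + y)
35x + 78y = 77x + 77y
x(35 - 77) = y(77 - 78)
x/y = (78 - 77)/(77 - 35) = 1/42
Simplify: 1:42
= 1:42

1:42


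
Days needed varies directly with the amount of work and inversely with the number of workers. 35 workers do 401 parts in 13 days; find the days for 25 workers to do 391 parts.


Days ∝ work / workers, so d₂ = d₁ × (m₁/m₂) × (w₂/w₁)
Workers factor (inverse): 35/25 = 1.4000
Work factor (direct): 391/401 ≈ 0.9751
d₂ = 13 × 35/25 × 391/401 = (13 × 35 × 391) / (25 × 401) = 177905/10025
≈ 17.75 days

17.75 days


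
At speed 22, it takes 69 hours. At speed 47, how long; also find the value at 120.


Inverse proportion: x × y = constant
k = 22 × 69 = 1518
At x=47: k/47 = 32.30
At x=120: k/120 = 12.65
= 32.30 and 12.65

32.30 and 12.65


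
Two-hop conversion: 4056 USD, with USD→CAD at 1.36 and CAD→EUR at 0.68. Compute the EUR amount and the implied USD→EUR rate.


Step 1: 4056 USD × 1.36 = 5516.16 CAD
Step 2: 5516.16 CAD × 0.68 = 3750.99 EUR
Implied rate USD→EUR = 1.36 × 0.68 = 0.9248
= 3750.99 EUR; implied rate 0.9248 EUR/USD

3750.99 EUR; implied rate 0.9248 EUR/USD


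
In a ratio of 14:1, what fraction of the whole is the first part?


Total parts = 14 + 1 = 15
First part: 14/15 = 14/15
= 14/15

14/15


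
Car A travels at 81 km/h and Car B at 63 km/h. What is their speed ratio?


Ratio = 81:63
GCD = 9
Simplified = 9:7
Time ratio (same distance) = 7:9
Speed ratio = 9:7

9:7


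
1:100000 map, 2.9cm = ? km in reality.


Real distance = map distance × scale
= 2.9cm × 100000
= 290000 cm = 2900.0 m
= 2.900 km

2.900 km


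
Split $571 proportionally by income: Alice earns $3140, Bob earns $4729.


Total income = 3140 + 4729 = $7869
Alice: $571 × 3140/7869 = $227.85
Bob: $571 × 4729/7869 = $343.15
= Alice: $227.85, Bob: $343.15

Alice: $227.85, Bob: $343.15


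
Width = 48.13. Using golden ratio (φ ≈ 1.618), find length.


φ = (1 + √5) / 2 ≈ 1.618
Length = width × φ = 48.13 × 1.618 = 77.87434
≈ 77.87

77.87


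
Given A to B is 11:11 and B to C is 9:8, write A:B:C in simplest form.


Match B: multiply A:B by 9 → 99:99
Multiply B:C by 11 → 99:88
Combined: 99:99:88
GCD = 11
= 9:9:8

9:9:8


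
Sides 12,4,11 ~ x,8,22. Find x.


Scale factor = 8/4 = 2
Missing side = 12 × 2
= 24.0

24.0


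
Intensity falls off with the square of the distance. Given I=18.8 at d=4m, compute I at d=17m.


I₁d₁² = I₂d₂²
I₂ = I₁ × (d₁/d₂)²
= 18.8 × (4/17)²
= 18.8 × 16/289
= 300.8/289
≈ 1.0408

1.0408


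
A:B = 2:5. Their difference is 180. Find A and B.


Let A = 2k, B = 5k.
5k - 2k = 180
3k = 180 → k = 180/3 = 60
A = 2×60 = 120, B = 5×60 = 300
= A = 120, B = 300

A = 120, B = 300


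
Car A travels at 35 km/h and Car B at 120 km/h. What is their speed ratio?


Ratio = 35:120
GCD = 5
Simplified = 7:24
Time ratio (same distance) = 24:7
Speed ratio = 7:24

7:24


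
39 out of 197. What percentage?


Percentage = (part / whole) × 100
= (39 / 197) × 100
≈ 19.80%

19.80%


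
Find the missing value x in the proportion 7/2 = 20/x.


Cross multiply: 7 × x = 2 × 20
7x = 40
x = 40 / 7
= 5.71

5.71


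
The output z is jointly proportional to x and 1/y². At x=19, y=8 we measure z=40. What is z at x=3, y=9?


z = k·x/y²
Solve for k using the known point: k = z·y²/x = 40×64/19 = 2560/19 ≈ 134.7368
Now evaluate at x=3, y=9:
z = k × 3 / 81 = (2560 × 3) / (19 × 81) = 7680/1539
≈ 4.9903

4.9903


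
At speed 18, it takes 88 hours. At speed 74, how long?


Inverse proportion: x × y = constant
k = 18 × 88 = 1584
y₂ = k / 74 = 1584 / 74
= 21.41

21.41


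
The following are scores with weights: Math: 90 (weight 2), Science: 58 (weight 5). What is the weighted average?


Numerator = 90×2 + 58×5
= 180 + 290
= 470
Total weight = 7
Weighted avg = 470/7
= 67.14

67.14


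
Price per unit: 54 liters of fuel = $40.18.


Unit rate = total / quantity
= 40.18 / 54
= $0.74 per unit

$0.74 per unit


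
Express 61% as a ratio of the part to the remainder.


61% means 61 parts out of 100; remainder = 39
Part : remainder = 61:39
GCD = 1
= 61:39

61:39


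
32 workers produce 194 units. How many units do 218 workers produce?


Direct proportion: y/x = constant
k = 194/32 = 6.0625
y₂ = k × 218 = 194 × 218 / 32 = 42292/32
≈ 1321.63

1321.63


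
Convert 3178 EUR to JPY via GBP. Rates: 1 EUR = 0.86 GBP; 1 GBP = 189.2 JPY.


Step 1: 3178 EUR × 0.86 = 2733.08 GBP
Step 2: 2733.08 GBP × 189.2 = 517098.74 JPY
Implied rate EUR→JPY = 0.86 × 189.2 = 162.7120
= 517098.74 JPY

517098.74 JPY


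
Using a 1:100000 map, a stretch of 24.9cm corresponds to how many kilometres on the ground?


Real distance = map distance × scale
= 24.9cm × 100000
= 2490000 cm = 24900.0 m
= 24.900 km

24.900 km


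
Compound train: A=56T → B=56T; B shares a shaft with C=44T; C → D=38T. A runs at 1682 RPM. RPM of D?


Stage 1: RPM_B = RPM_A × t_A/t_B = 1682 × 56/56 = 94192/56 = 1682.00
B and C share a shaft → RPM_C = RPM_B
Stage 2: RPM_D = RPM_C × t_C/t_D = RPM_A × (t_A×t_C)/(t_B×t_D)
Overall ratio = (56×44)/(56×38) = 2464/2128
RPM_D = 1682 × 2464/2128 = 4144448/2128
≈ 1947.58 RPM

1947.58 RPM


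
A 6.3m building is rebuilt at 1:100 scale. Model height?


Model size = real / scale
= 6.3 / 100
= 0.0630 m

0.0630 m


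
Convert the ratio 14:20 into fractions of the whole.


Total parts = 14 + 20 = 34
First part: 14/34 = 7/17
Second part: 20/34 = 10/17
= 7/17 and 10/17

7/17 and 10/17


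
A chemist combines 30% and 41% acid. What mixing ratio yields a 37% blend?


Let x parts of 30% mix with y parts of 41%.
30x + 41y = 37(x + y)
30x + 41y = 37x + 37y
x(30 - 37) = y(37 - 41)
x/y = (41 - 37)/(37 - 30) = 4/7
Simplify: 4:7
= 4:7

4:7


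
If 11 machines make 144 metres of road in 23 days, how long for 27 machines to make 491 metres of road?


Days ∝ work / workers, so d₂ = d₁ × (m₁/m₂) × (w₂/w₁)
Workers factor (inverse): 11/27 ≈ 0.4074
Work factor (direct): 491/144 ≈ 3.4097
d₂ = 23 × 11/27 × 491/144 = (23 × 11 × 491) / (27 × 144) = 124223/3888
≈ 31.95 days

31.95 days


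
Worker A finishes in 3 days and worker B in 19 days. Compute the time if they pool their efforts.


Rate of A = 1/3 per day
Rate of B = 1/19 per day
Combined rate = 1/3 + 1/19 = 22/57 ≈ 0.3860 per day
Days = 1 / combined rate = 57/22
≈ 2.59 days

2.59 days


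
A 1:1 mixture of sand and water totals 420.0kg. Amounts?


Total parts = 1 + 1 = 2
sand: 420.0 × 1/2 = 210.0kg
water: 420.0 × 1/2 = 210.0kg
= 210.0kg and 210.0kg

210.0kg and 210.0kg


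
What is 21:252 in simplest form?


GCD(21, 252) = 21
21/21 : 252/21
= 1:12

1:12


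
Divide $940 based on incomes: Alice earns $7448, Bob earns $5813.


Total income = 7448 + 5813 = $13261
Alice: $940 × 7448/13261 = $527.95
Bob: $940 × 5813/13261 = $412.05
= Alice: $527.95, Bob: $412.05

Alice: $527.95, Bob: $412.05


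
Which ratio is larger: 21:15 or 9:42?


21/15 = 1.4000
9/42 = 0.2143
1.4000 > 0.2143, so 21:15 is greater
= 21:15

21:15


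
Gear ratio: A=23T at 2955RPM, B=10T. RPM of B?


Gear ratio = 23:10 = 23:10
RPM_B = RPM_A × (teeth_A / teeth_B)
= 2955 × (23/10)
= 6796.5 RPM

6796.5 RPM


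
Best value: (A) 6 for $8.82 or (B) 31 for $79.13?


Deal A: $8.82/6 = $1.4700/unit
Deal B: $79.13/31 = $2.5526/unit
A is cheaper per unit
= Deal A

Deal A


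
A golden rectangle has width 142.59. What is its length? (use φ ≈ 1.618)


φ = (1 + √5) / 2 ≈ 1.618
Length = width × φ = 142.59 × 1.618 = 230.71062
≈ 230.71

230.71


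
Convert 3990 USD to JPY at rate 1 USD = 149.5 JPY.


Amount × rate = 3990 × 149.5
= 596505.00 JPY

596505.00 JPY


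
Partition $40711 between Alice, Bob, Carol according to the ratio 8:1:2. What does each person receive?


Total parts = 8 + 1 + 2 = 11
Alice: 40711 × 8/11 = 29608.00
Bob: 40711 × 1/11 = 3701.00
Carol: 40711 × 2/11 = 7402.00
= Alice: $29608.00, Bob: $3701.00, Carol: $7402.00

Alice: $29608.00, Bob: $3701.00, Carol: $7402.00


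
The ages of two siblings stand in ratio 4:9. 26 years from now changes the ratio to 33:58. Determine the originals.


Let A = 4k, B = 9k.
(4k + 26) / (9k + 26) = 33/58
Cross-multiply: 58(4k + 26) = 33(9k + 26)
232k + 1508 = 297k + 858
232k - 297k = 858 - 1508
-65k = -650
k = -650/-65 = 10
A = 4×10 = 40, B = 9×10 = 90
= A = 40, B = 90

A = 40, B = 90


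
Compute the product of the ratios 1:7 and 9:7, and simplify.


Compound ratio = (1×9) : (7×7)
= 9:49
GCD = 1
= 9:49

9:49


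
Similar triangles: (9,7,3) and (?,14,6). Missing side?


Scale factor = 14/7 = 2
Missing side = 9 × 2
= 18.0

18.0


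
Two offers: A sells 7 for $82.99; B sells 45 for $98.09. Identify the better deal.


Deal A: $82.99/7 = $11.8557/unit
Deal B: $98.09/45 = $2.1798/unit
B is cheaper per unit
= Deal B

Deal B


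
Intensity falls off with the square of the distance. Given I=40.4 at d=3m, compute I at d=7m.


I₁d₁² = I₂d₂²
I₂ = I₁ × (d₁/d₂)²
= 40.4 × (3/7)²
= 40.4 × 9/49
= 363.6/49
≈ 7.4204

7.4204


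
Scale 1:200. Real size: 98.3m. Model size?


Model size = real / scale
= 98.3 / 200
= 0.4915 m

0.4915 m


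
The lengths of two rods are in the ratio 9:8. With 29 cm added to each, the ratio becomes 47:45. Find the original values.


Let A = 9k, B = 8k.
(9k + 29) / (8k + 29) = 47/45
Cross-multiply: 45(9k + 29) = 47(8k + 29)
405k + 1305 = 376k + 1363
405k - 376k = 1363 - 1305
29k = 58
k = 58/29 = 2
A = 9×2 = 18, B = 8×2 = 16
= A = 18, B = 16

A = 18, B = 16


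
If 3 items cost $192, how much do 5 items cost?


Direct proportion: y/x = constant
k = 192/3 = 64.0000
y₂ = k × 5 = 192 × 5 / 3 = 960/3
= 320.00

320.00


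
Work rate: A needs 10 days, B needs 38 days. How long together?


Rate of A = 1/10 per day
Rate of B = 1/38 per day
Combined rate = 1/10 + 1/38 = 48/380 ≈ 0.1263 per day
Days = 1 / combined rate = 380/48
≈ 7.92 days

7.92 days


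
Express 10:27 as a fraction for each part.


Total parts = 10 + 27 = 37
First part: 10/37 = 10/37
Second part: 27/37 = 27/37
= 10/37 and 27/37

10/37 and 27/37


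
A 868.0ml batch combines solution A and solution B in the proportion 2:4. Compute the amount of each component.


Total parts = 2 + 4 = 6
solution A: 868.0 × 2/6 = 289.3ml
solution B: 868.0 × 4/6 = 578.7ml
= 289.3ml and 578.7ml

289.3ml and 578.7ml


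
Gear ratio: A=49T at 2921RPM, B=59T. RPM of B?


Gear ratio = 49:59 = 49:59
RPM_B = RPM_A × (teeth_A / teeth_B)
= 2921 × (49/59)
= 2425.9 RPM

2425.9 RPM


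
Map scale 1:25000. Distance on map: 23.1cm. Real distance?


Real distance = map distance × scale
= 23.1cm × 25000
= 577500 cm = 5775.0 m
= 5.775 km

5.775 km


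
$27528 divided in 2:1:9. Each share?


Total parts = 2 + 1 + 9 = 12
Part 1: 27528 × 2/12 = 4588.00
Part 2: 27528 × 1/12 = 2294.00
Part 3: 27528 × 9/12 = 20646.00
= Part 1: $4588.00, Part 2: $2294.00, Part 3: $20646.00

Part 1: $4588.00, Part 2: $2294.00, Part 3: $20646.00


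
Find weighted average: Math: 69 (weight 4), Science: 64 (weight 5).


Numerator = 69×4 + 64×5
= 276 + 320
= 596
Total weight = 9
Weighted avg = 596/9
= 66.22

66.22


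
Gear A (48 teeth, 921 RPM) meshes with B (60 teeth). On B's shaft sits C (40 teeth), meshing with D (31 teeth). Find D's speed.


Stage 1: RPM_B = RPM_A × t_A/t_B = 921 × 48/60 = 44208/60 = 736.80
B and C share a shaft → RPM_C = RPM_B
Stage 2: RPM_D = RPM_C × t_C/t_D = RPM_A × (t_A×t_C)/(t_B×t_D)
Overall ratio = (48×40)/(60×31) = 1920/1860
RPM_D = 921 × 1920/1860 = 1768320/1860
≈ 950.71 RPM

950.71 RPM


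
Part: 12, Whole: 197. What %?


Percentage = (part / whole) × 100
= (12 / 197) × 100
≈ 6.09%

6.09%


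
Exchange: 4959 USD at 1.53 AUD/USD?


Amount × rate = 4959 × 1.53
= 7587.27 AUD

7587.27 AUD


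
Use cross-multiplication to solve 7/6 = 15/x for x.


Cross multiply: 7 × x = 6 × 15
7x = 90
x = 90 / 7
= 12.86

12.86


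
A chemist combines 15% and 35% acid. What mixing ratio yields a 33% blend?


Let x parts of 15% mix with y parts of 35%.
15x + 35y = 33(x + y)
15x + 35y = 33x + 33y
x(15 - 33) = y(33 - 35)
x/y = (35 - 33)/(33 - 15) = 2/18
Simplify: 1:9
= 1:9

1:9


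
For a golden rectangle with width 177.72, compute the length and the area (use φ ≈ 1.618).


φ = (1 + √5) / 2 ≈ 1.618
Length = width × φ = 177.72 × 1.618 = 287.55096
≈ 287.55
Area = width × length = 177.72 × 287.55096 = 51103.5566112 ≈ 51103.56
= Length: 287.55, Area: 51103.56

Length: 287.55, Area: 51103.56


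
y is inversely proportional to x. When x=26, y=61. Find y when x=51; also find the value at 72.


Inverse proportion: x × y = constant
k = 26 × 61 = 1586
At x=51: k/51 = 31.10
At x=72: k/72 = 22.03
= 31.10 and 22.03

31.10 and 22.03


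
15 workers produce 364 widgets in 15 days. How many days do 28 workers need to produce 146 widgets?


Days ∝ work / workers, so d₂ = d₁ × (m₁/m₂) × (w₂/w₁)
Workers factor (inverse): 15/28 ≈ 0.5357
Work factor (direct): 146/364 ≈ 0.4011
d₂ = 15 × 15/28 × 146/364 = (15 × 15 × 146) / (28 × 364) = 32850/10192
≈ 3.22 days

3.22 days


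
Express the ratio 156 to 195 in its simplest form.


GCD(156, 195) = 39
156/39 : 195/39
= 4:5

4:5


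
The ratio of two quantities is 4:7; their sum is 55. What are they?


Let A = 4k, B = 7k.
4k + 7k = 55
11k = 55 → k = 55/11 = 5
A = 4×5 = 20, B = 7×5 = 35
= A = 20, B = 35

A = 20, B = 35


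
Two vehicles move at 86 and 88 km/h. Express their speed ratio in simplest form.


Ratio = 86:88
GCD = 2
Simplified = 43:44
Time ratio (same distance) = 44:43
Speed ratio = 43:44

43:44


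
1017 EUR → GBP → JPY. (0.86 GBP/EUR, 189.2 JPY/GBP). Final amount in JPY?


Step 1: 1017 EUR × 0.86 = 874.62 GBP
Step 2: 874.62 GBP × 189.2 = 165478.10 JPY
Implied rate EUR→JPY = 0.86 × 189.2 = 162.7120
= 165478.10 JPY

165478.10 JPY


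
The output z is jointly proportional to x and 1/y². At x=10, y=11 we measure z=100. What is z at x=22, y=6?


z = k·x/y²
Solve for k using the known point: k = z·y²/x = 100×121/10 = 12100/10 = 1210.0000
Now evaluate at x=22, y=6:
z = k × 22 / 36 = (12100 × 22) / (10 × 36) = 266200/360
≈ 739.4444

739.4444


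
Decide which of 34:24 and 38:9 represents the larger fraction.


34/24 = 1.4167
38/9 = 4.2222
1.4167 < 4.2222, so 34:24 is less
= 38:9

38:9


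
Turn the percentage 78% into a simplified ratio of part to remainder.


78% means 78 parts out of 100; remainder = 22
Part : remainder = 78:22
GCD = 2
= 39:11

39:11


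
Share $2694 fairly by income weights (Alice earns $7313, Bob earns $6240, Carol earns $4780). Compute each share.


Total income = 7313 + 6240 + 4780 = $18333
Alice: $2694 × 7313/18333 = $1074.63
Bob: $2694 × 6240/18333 = $916.96
Carol: $2694 × 4780/18333 = $702.41
= Alice: $1074.63, Bob: $916.96, Carol: $702.41

Alice: $1074.63, Bob: $916.96, Carol: $702.41


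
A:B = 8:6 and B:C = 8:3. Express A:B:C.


Match B: multiply A:B by 8 → 64:48
Multiply B:C by 6 → 48:18
Combined: 64:48:18
GCD = 2
= 32:24:9

32:24:9


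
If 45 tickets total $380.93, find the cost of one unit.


Unit rate = total / quantity
= 380.93 / 45
= $8.47 per unit

$8.47 per unit


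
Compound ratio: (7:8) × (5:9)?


Compound ratio = (7×5) : (8×9)
= 35:72
GCD = 1
= 35:72

35:72


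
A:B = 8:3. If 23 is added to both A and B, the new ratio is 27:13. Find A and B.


Let A = 8k, B = 3k.
(8k + 23) / (3k + 23) = 27/13
Cross-multiply: 13(8k + 23) = 27(3k + 23)
104k + 299 = 81k + 621
104k - 81k = 621 - 299
23k = 322
k = 322/23 = 14
A = 8×14 = 112, B = 3×14 = 42
= A = 112, B = 42

A = 112, B = 42


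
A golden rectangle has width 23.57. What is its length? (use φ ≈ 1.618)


φ = (1 + √5) / 2 ≈ 1.618
Length = width × φ = 23.57 × 1.618 = 38.13626
≈ 38.14

38.14


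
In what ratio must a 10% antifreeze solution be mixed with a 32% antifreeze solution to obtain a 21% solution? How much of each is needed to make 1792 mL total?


Let x parts of 10% mix with y parts of 32%.
10x + 32y = 21(x + y)
10x + 32y = 21x + 21y
x(10 - 21) = y(21 - 32)
x/y = (32 - 21)/(21 - 10) = 11/11
Simplify: 1:1
Total parts = 2; one part = 1792/2 = 896.00 mL
10% solution: 1×896.00 = 896.00 mL
32% solution: 1×896.00 = 896.00 mL
= ratio 1:1; 896.00 mL and 896.00 mL

ratio 1:1; 896.00 mL and 896.00 mL


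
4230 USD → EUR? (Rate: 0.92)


Amount × rate = 4230 × 0.92
= 3891.60 EUR

3891.60 EUR


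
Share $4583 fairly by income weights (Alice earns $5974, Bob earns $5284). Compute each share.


Total income = 5974 + 5284 = $11258
Alice: $4583 × 5974/11258 = $2431.95
Bob: $4583 × 5284/11258 = $2151.05
= Alice: $2431.95, Bob: $2151.05

Alice: $2431.95, Bob: $2151.05


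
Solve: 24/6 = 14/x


Cross multiply: 24 × x = 6 × 14
24x = 84
x = 84 / 24
= 3.50

3.50


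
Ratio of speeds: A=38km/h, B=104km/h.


Ratio = 38:104
GCD = 2
Simplified = 19:52
Time ratio (same distance) = 52:19
Speed ratio = 19:52

19:52


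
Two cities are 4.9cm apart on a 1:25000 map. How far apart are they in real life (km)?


Real distance = map distance × scale
= 4.9cm × 25000
= 122500 cm = 1225.0 m
= 1.225 km

1.225 km


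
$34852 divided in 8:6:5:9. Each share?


Total parts = 8 + 6 + 5 + 9 = 28
Part 1: 34852 × 8/28 = 9957.71
Part 2: 34852 × 6/28 = 7468.29
Part 3: 34852 × 5/28 = 6223.57
Part 4: 34852 × 9/28 = 11202.43
= Part 1: $9957.71, Part 2: $7468.29, Part 3: $6223.57, Part 4: $11202.43

Part 1: $9957.71, Part 2: $7468.29, Part 3: $6223.57, Part 4: $11202.43


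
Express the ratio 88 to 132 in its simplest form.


GCD(88, 132) = 44
88/44 : 132/44
= 2:3

2:3


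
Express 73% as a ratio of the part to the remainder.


73% means 73 parts out of 100; remainder = 27
Part : remainder = 73:27
GCD = 1
= 73:27

73:27


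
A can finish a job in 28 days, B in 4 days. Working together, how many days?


Rate of A = 1/28 per day
Rate of B = 1/4 per day
Combined rate = 1/28 + 1/4 = 32/112 ≈ 0.2857 per day
Days = 1 / combined rate = 112/32
= 3.50 days

3.50 days


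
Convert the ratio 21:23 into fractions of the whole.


Total parts = 21 + 23 = 44
First part: 21/44 = 21/44
Second part: 23/44 = 23/44
= 21/44 and 23/44

21/44 and 23/44


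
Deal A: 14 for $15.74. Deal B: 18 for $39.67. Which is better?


Deal A: $15.74/14 = $1.1243/unit
Deal B: $39.67/18 = $2.2039/unit
A is cheaper per unit
= Deal A

Deal A


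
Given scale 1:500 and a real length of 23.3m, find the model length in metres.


Model size = real / scale
= 23.3 / 500
= 0.0466 m

0.0466 m


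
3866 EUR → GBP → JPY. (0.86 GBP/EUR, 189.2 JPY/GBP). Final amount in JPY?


Step 1: 3866 EUR × 0.86 = 3324.76 GBP
Step 2: 3324.76 GBP × 189.2 = 629044.59 JPY
Implied rate EUR→JPY = 0.86 × 189.2 = 162.7120
= 629044.59 JPY

629044.59 JPY


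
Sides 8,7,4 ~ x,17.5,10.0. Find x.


Scale factor = 17.5/7 = 2.5
Missing side = 8 × 2.5
= 20.0

20.0


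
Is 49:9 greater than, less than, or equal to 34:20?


49/9 = 5.4444
34/20 = 1.7000
5.4444 > 1.7000, so 49:9 is greater
= greater than

greater than


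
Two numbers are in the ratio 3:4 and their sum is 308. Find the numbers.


Let A = 3k, B = 4k.
3k + 4k = 308
7k = 308 → k = 308/7 = 44
A = 3×44 = 132, B = 4×44 = 176
= A = 132, B = 176

A = 132, B = 176


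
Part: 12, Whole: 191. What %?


Percentage = (part / whole) × 100
= (12 / 191) × 100
≈ 6.28%

6.28%


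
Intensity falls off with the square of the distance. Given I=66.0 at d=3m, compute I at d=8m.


I₁d₁² = I₂d₂²
I₂ = I₁ × (d₁/d₂)²
= 66.0 × (3/8)²
= 66.0 × 9/64
= 594/64
≈ 9.2813

9.2813


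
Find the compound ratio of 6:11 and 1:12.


Compound ratio = (6×1) : (11×12)
= 6:132
GCD = 6
= 1:22

1:22


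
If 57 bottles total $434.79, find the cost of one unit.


Unit rate = total / quantity
= 434.79 / 57
= $7.63 per unit

$7.63 per unit


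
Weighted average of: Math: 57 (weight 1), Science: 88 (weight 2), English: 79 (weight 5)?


Numerator = 57×1 + 88×2 + 79×5
= 57 + 176 + 395
= 628
Total weight = 8
Weighted avg = 628/8
= 78.50

78.50


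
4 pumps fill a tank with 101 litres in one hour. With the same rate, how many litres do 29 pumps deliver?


Direct proportion: y/x = constant
k = 101/4 = 25.2500
y₂ = k × 29 = 101 × 29 / 4 = 2929/4
= 732.25

732.25


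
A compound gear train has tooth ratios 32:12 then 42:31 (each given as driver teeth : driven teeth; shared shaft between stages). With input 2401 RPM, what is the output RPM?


Stage 1: RPM_B = RPM_A × t_A/t_B = 2401 × 32/12 = 76832/12 ≈ 6402.67
B and C share a shaft → RPM_C = RPM_B
Stage 2: RPM_D = RPM_C × t_C/t_D = RPM_A × (t_A×t_C)/(t_B×t_D)
Overall ratio = (32×42)/(12×31) = 1344/372
RPM_D = 2401 × 1344/372 = 3226944/372
≈ 8674.58 RPM

8674.58 RPM


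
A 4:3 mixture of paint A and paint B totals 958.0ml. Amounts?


Total parts = 4 + 3 = 7
paint A: 958.0 × 4/7 = 547.4ml
paint B: 958.0 × 3/7 = 410.6ml
= 547.4ml and 410.6ml

547.4ml and 410.6ml


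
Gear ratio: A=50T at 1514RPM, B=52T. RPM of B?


Gear ratio = 50:52 = 25:26
RPM_B = RPM_A × (teeth_A / teeth_B)
= 1514 × (50/52)
= 1455.8 RPM

1455.8 RPM


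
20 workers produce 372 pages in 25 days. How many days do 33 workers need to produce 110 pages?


Days ∝ work / workers, so d₂ = d₁ × (m₁/m₂) × (w₂/w₁)
Workers factor (inverse): 20/33 ≈ 0.6061
Work factor (direct): 110/372 ≈ 0.2957
d₂ = 25 × 20/33 × 110/372 = (25 × 20 × 110) / (33 × 372) = 55000/12276
≈ 4.48 days

4.48 days


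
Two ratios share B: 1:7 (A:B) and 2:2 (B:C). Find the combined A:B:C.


Match B: multiply A:B by 2 → 2:14
Multiply B:C by 7 → 14:14
Combined: 2:14:14
GCD = 2
= 1:7:7

1:7:7


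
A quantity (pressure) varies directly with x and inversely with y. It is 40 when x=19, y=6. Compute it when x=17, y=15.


z = k·x/y
Solve for k using the known point: k = z·y/x = 40×6/19 = 240/19 ≈ 12.6316
Now evaluate at x=17, y=15:
z = k × 17 / 15 = (240 × 17) / (19 × 15) = 4080/285
≈ 14.3158

14.3158


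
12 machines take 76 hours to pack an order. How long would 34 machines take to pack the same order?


Inverse proportion: x × y = constant
k = 12 × 76 = 912
y₂ = k / 34 = 912 / 34
= 26.82

26.82


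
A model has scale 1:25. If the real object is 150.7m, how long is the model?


Model size = real / scale
= 150.7 / 25
= 6.0280 m

6.0280 m


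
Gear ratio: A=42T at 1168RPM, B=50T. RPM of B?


Gear ratio = 42:50 = 21:25
RPM_B = RPM_A × (teeth_A / teeth_B)
= 1168 × (42/50)
= 981.1 RPM

981.1 RPM


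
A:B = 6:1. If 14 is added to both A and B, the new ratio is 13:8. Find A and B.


Let A = 6k, B = 1k.
(6k + 14) / (1k + 14) = 13/8
Cross-multiply: 8(6k + 14) = 13(1k + 14)
48k + 112 = 13k + 182
48k - 13k = 182 - 112
35k = 70
k = 70/35 = 2
A = 6×2 = 12, B = 1×2 = 2
= A = 12, B = 2

A = 12, B = 2


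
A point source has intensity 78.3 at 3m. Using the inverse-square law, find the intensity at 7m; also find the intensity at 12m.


I₁d₁² = I₂d₂²
I at 7m = 78.3 × (3/7)² = 78.3 × 9/49 = 704.7/49 ≈ 14.3816
I at 12m = 78.3 × (3/12)² = 78.3 × 9/144 = 704.7/144 ≈ 4.8938
= 14.3816 and 4.8938

14.3816 and 4.8938


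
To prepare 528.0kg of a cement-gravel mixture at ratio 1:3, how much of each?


Total parts = 1 + 3 = 4
cement: 528.0 × 1/4 = 132.0kg
gravel: 528.0 × 3/4 = 396.0kg
= 132.0kg and 396.0kg

132.0kg and 396.0kg


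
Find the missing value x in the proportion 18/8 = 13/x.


Cross multiply: 18 × x = 8 × 13
18x = 104
x = 104 / 18
= 5.78

5.78


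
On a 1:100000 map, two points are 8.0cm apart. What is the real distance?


Real distance = map distance × scale
= 8.0cm × 100000
= 800000 cm = 8000.0 m
= 8.000 km

8.000 km


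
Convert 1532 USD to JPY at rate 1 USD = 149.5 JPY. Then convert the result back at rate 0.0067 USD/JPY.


Amount × rate = 1532 × 149.5 = 229034.00 JPY
Round-trip: 229034.00 × 0.0067 = 1534.53 USD
= 229034.00 JPY, then 1534.53 USD

229034.00 JPY, then 1534.53 USD


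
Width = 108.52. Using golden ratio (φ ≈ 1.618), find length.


φ = (1 + √5) / 2 ≈ 1.618
Length = width × φ = 108.52 × 1.618 = 175.58536
≈ 175.59

175.59


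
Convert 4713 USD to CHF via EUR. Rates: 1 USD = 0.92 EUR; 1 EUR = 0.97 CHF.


Step 1: 4713 USD × 0.92 = 4335.96 EUR
Step 2: 4335.96 EUR × 0.97 = 4205.88 CHF
Implied rate USD→CHF = 0.92 × 0.97 = 0.8924
= 4205.88 CHF

4205.88 CHF


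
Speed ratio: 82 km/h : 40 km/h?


Ratio = 82:40
GCD = 2
Simplified = 41:20
Time ratio (same distance) = 20:41
Speed ratio = 41:20

41:20


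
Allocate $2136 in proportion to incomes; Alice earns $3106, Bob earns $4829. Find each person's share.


Total income = 3106 + 4829 = $7935
Alice: $2136 × 3106/7935 = $836.10
Bob: $2136 × 4829/7935 = $1299.90
= Alice: $836.10, Bob: $1299.90

Alice: $836.10, Bob: $1299.90


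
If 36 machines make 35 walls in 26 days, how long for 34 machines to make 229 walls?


Days ∝ work / workers, so d₂ = d₁ × (m₁/m₂) × (w₂/w₁)
Workers factor (inverse): 36/34 ≈ 1.0588
Work factor (direct): 229/35 ≈ 6.5429
d₂ = 26 × 36/34 × 229/35 = (26 × 36 × 229) / (34 × 35) = 214344/1190
≈ 180.12 days

180.12 days


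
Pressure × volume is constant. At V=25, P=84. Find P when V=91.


Inverse proportion: x × y = constant
k = 25 × 84 = 2100
y₂ = k / 91 = 2100 / 91
= 23.08

23.08


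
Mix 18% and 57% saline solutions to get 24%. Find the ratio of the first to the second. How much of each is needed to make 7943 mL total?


Let x parts of 18% mix with y parts of 57%.
18x + 57y = 24(x + y)
18x + 57y = 24x + 24y
x(18 - 24) = y(24 - 57)
x/y = (57 - 24)/(24 - 18) = 33/6
Simplify: 11:2
Total parts = 13; one part = 7943/13 = 611.00 mL
18% solution: 11×611.00 = 6721.00 mL
57% solution: 2×611.00 = 1222.00 mL
= ratio 11:2; 6721.00 mL and 1222.00 mL

ratio 11:2; 6721.00 mL and 1222.00 mL


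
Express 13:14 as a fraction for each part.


Total parts = 13 + 14 = 27
First part: 13/27 = 13/27
Second part: 14/27 = 14/27
= 13/27 and 14/27

13/27 and 14/27


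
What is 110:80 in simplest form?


GCD(110, 80) = 10
110/10 : 80/10
= 11:8

11:8


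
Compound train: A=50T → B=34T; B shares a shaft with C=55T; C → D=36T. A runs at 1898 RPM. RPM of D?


Stage 1: RPM_B = RPM_A × t_A/t_B = 1898 × 50/34 = 94900/34 ≈ 2791.18
B and C share a shaft → RPM_C = RPM_B
Stage 2: RPM_D = RPM_C × t_C/t_D = RPM_A × (t_A×t_C)/(t_B×t_D)
Overall ratio = (50×55)/(34×36) = 2750/1224
RPM_D = 1898 × 2750/1224 = 5219500/1224
≈ 4264.30 RPM

4264.30 RPM


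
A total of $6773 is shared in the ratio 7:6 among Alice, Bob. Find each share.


Total parts = 7 + 6 = 13
Alice: 6773 × 7/13 = 3647.00
Bob: 6773 × 6/13 = 3126.00
= Alice: $3647.00, Bob: $3126.00

Alice: $3647.00, Bob: $3126.00


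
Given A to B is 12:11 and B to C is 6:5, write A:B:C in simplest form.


Match B: multiply A:B by 6 → 72:66
Multiply B:C by 11 → 66:55
Combined: 72:66:55
GCD = 1
= 72:66:55

72:66:55


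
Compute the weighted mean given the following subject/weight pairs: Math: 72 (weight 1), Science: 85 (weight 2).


Numerator = 72×1 + 85×2
= 72 + 170
= 242
Total weight = 3
Weighted avg = 242/3
= 80.67

80.67


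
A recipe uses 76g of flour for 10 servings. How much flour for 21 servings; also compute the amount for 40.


Direct proportion: y/x = constant
k = 76/10 = 7.6000
y at x=21: k × 21 = 76 × 21 / 10 = 1596/10 = 159.60
y at x=40: k × 40 = 76 × 40 / 10 = 3040/10 = 304.00
= 159.60 and 304.00

159.60 and 304.00


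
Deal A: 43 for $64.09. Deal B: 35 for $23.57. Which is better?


Deal A: $64.09/43 = $1.4905/unit
Deal B: $23.57/35 = $0.6734/unit
B is cheaper per unit
= Deal B

Deal B


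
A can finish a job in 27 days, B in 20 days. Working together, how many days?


Rate of A = 1/27 per day
Rate of B = 1/20 per day
Combined rate = 1/27 + 1/20 = 47/540 ≈ 0.0870 per day
Days = 1 / combined rate = 540/47
≈ 11.49 days

11.49 days


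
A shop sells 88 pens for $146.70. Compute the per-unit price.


Unit rate = total / quantity
= 146.70 / 88
= $1.67 per unit

$1.67 per unit


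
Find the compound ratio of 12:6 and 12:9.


Compound ratio = (12×12) : (6×9)
= 144:54
GCD = 18
= 8:3

8:3


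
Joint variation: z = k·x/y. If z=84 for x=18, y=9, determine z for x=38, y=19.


z = k·x/y
Solve for k using the known point: k = z·y/x = 84×9/18 = 756/18 = 42.0000
Now evaluate at x=38, y=19:
z = k × 38 / 19 = (756 × 38) / (18 × 19) = 28728/342
= 84.0000

84.0000


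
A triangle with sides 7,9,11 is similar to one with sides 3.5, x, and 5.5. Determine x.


Scale factor = 3.5/7 = 0.5
Missing side = 9 × 0.5
= 4.5

4.5


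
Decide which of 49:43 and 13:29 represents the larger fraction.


49/43 = 1.1395
13/29 = 0.4483
1.1395 > 0.4483, so 49:43 is greater
= 49:43

49:43


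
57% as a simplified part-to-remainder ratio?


57% means 57 parts out of 100; remainder = 43
Part : remainder = 57:43
GCD = 1
= 57:43

57:43


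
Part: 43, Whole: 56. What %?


Percentage = (part / whole) × 100
= (43 / 56) × 100
≈ 76.79%

76.79%


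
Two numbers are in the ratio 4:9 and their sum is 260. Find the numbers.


Let A = 4k, B = 9k.
4k + 9k = 260
13k = 260 → k = 260/13 = 20
A = 4×20 = 80, B = 9×20 = 180
= A = 80, B = 180

A = 80, B = 180


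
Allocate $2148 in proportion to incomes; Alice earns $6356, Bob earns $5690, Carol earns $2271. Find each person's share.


Total income = 6356 + 5690 + 2271 = $14317
Alice: $2148 × 6356/14317 = $953.60
Bob: $2148 × 5690/14317 = $853.68
Carol: $2148 × 2271/14317 = $340.72
= Alice: $953.60, Bob: $853.68, Carol: $340.72

Alice: $953.60, Bob: $853.68, Carol: $340.72


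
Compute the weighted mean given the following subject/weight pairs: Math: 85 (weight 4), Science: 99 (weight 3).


Numerator = 85×4 + 99×3
= 340 + 297
= 637
Total weight = 7
Weighted avg = 637/7
= 91.00

91.00


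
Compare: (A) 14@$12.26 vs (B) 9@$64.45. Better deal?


Deal A: $12.26/14 = $0.8757/unit
Deal B: $64.45/9 = $7.1611/unit
A is cheaper per unit
= Deal A

Deal A


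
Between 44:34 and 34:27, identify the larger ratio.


44/34 = 1.2941
34/27 = 1.2593
1.2941 > 1.2593, so 44:34 is greater
= 44:34

44:34


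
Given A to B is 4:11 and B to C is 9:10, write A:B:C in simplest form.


Match B: multiply A:B by 9 → 36:99
Multiply B:C by 11 → 99:110
Combined: 36:99:110
GCD = 1
= 36:99:110

36:99:110


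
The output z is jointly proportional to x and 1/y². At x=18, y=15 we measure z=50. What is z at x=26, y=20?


z = k·x/y²
Solve for k using the known point: k = z·y²/x = 50×225/18 = 11250/18 = 625.0000
Now evaluate at x=26, y=20:
z = k × 26 / 400 = (11250 × 26) / (18 × 400) = 292500/7200
= 40.6250

40.6250


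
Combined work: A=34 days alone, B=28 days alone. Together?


Rate of A = 1/34 per day
Rate of B = 1/28 per day
Combined rate = 1/34 + 1/28 = 62/952 ≈ 0.0651 per day
Days = 1 / combined rate = 952/62
≈ 15.35 days

15.35 days


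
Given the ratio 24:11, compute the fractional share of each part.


Total parts = 24 + 11 = 35
First part: 24/35 = 24/35
Second part: 11/35 = 11/35
= 24/35 and 11/35

24/35 and 11/35


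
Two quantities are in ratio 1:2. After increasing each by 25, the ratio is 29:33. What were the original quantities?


Let A = 1k, B = 2k.
(1k + 25) / (2k + 25) = 29/33
Cross-multiply: 33(1k + 25) = 29(2k + 25)
33k + 825 = 58k + 725
33k - 58k = 725 - 825
-25k = -100
k = -100/-25 = 4
A = 1×4 = 4, B = 2×4 = 8
= A = 4, B = 8

A = 4, B = 8


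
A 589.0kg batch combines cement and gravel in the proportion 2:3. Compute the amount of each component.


Total parts = 2 + 3 = 5
cement: 589.0 × 2/5 = 235.6kg
gravel: 589.0 × 3/5 = 353.4kg
= 235.6kg and 353.4kg

235.6kg and 353.4kg


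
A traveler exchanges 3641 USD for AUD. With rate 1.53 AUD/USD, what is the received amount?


Amount × rate = 3641 × 1.53
= 5570.73 AUD

5570.73 AUD


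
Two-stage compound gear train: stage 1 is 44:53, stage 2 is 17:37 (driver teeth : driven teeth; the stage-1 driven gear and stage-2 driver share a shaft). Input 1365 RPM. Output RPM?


Stage 1: RPM_B = RPM_A × t_A/t_B = 1365 × 44/53 = 60060/53 ≈ 1133.21
B and C share a shaft → RPM_C = RPM_B
Stage 2: RPM_D = RPM_C × t_C/t_D = RPM_A × (t_A×t_C)/(t_B×t_D)
Overall ratio = (44×17)/(53×37) = 748/1961
RPM_D = 1365 × 748/1961 = 1021020/1961
≈ 520.66 RPM

520.66 RPM


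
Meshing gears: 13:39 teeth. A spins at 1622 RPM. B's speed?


Gear ratio = 13:39 = 1:3
RPM_B = RPM_A × (teeth_A / teeth_B)
= 1622 × (13/39)
= 540.7 RPM

540.7 RPM


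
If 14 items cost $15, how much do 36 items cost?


Direct proportion: y/x = constant
k = 15/14 ≈ 1.0714
y₂ = k × 36 = 15 × 36 / 14 = 540/14
≈ 38.57

38.57


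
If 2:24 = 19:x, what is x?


Cross multiply: 2 × x = 24 × 19
2x = 456
x = 456 / 2
= 228.00

228.00


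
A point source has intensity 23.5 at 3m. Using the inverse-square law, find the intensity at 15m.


I₁d₁² = I₂d₂²
I₂ = I₁ × (d₁/d₂)²
= 23.5 × (3/15)²
= 23.5 × 9/225
= 211.5/225
= 0.9400

0.9400


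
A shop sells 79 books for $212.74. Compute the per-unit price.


Unit rate = total / quantity
= 212.74 / 79
= $2.69 per unit

$2.69 per unit


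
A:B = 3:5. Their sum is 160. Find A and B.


Let A = 3k, B = 5k.
3k + 5k = 160
8k = 160 → k = 160/8 = 20
A = 3×20 = 60, B = 5×20 = 100
= A = 60, B = 100

A = 60, B = 100


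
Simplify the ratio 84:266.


GCD(84, 266) = 14
84/14 : 266/14
= 6:19

6:19


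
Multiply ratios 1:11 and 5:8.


Compound ratio = (1×5) : (11×8)
= 5:88
GCD = 1
= 5:88

5:88


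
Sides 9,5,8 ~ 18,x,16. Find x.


Scale factor = 18/9 = 2
Missing side = 5 × 2
= 10.0

10.0


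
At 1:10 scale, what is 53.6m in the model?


Model size = real / scale
= 53.6 / 10
= 5.3600 m

5.3600 m


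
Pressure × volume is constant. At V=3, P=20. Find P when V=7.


Inverse proportion: x × y = constant
k = 3 × 20 = 60
y₂ = k / 7 = 60 / 7
= 8.57

8.57


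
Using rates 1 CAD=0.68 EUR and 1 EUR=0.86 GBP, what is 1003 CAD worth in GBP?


Step 1: 1003 CAD × 0.68 = 682.04 EUR
Step 2: 682.04 EUR × 0.86 = 586.55 GBP
Implied rate CAD→GBP = 0.68 × 0.86 = 0.5848
= 586.55 GBP

586.55 GBP


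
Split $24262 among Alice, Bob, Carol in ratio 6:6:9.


Total parts = 6 + 6 + 9 = 21
Alice: 24262 × 6/21 = 6932.00
Bob: 24262 × 6/21 = 6932.00
Carol: 24262 × 9/21 = 10398.00
= Alice: $6932.00, Bob: $6932.00, Carol: $10398.00

Alice: $6932.00, Bob: $6932.00, Carol: $10398.00


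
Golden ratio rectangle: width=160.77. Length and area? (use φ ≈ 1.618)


φ = (1 + √5) / 2 ≈ 1.618
Length = width × φ = 160.77 × 1.618 = 260.12586
≈ 260.13
Area = width × length = 160.77 × 260.12586 = 41820.4345122 ≈ 41820.43
= Length: 260.13, Area: 41820.43

Length: 260.13, Area: 41820.43


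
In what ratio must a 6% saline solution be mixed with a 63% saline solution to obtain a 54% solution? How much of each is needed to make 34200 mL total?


Let x parts of 6% mix with y parts of 63%.
6x + 63y = 54(x + y)
6x + 63y = 54x + 54y
x(6 - 54) = y(54 - 63)
x/y = (63 - 54)/(54 - 6) = 9/48
Simplify: 3:16
Total parts = 19; one part = 34200/19 = 1800.00 mL
6% solution: 3×1800.00 = 5400.00 mL
63% solution: 16×1800.00 = 28800.00 mL
= ratio 3:16; 5400.00 mL and 28800.00 mL

ratio 3:16; 5400.00 mL and 28800.00 mL


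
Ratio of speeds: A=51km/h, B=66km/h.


Ratio = 51:66
GCD = 3
Simplified = 17:22
Time ratio (same distance) = 22:17
Speed ratio = 17:22

17:22


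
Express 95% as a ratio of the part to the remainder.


95% means 95 parts out of 100; remainder = 5
Part : remainder = 95:5
GCD = 5
= 19:1

19:1


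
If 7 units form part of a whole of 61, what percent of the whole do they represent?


Percentage = (part / whole) × 100
= (7 / 61) × 100
≈ 11.48%

11.48%


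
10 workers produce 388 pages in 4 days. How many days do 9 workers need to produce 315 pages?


Days ∝ work / workers, so d₂ = d₁ × (m₁/m₂) × (w₂/w₁)
Workers factor (inverse): 10/9 ≈ 1.1111
Work factor (direct): 315/388 ≈ 0.8119
d₂ = 4 × 10/9 × 315/388 = (4 × 10 × 315) / (9 × 388) = 12600/3492
≈ 3.61 days

3.61 days


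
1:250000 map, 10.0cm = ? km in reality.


Real distance = map distance × scale
= 10.0cm × 250000
= 2500000 cm = 25000.0 m
= 25.000 km

25.000 km


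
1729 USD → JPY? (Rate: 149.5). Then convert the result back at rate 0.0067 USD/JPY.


Amount × rate = 1729 × 149.5 = 258485.50 JPY
Round-trip: 258485.50 × 0.0067 = 1731.85 USD
= 258485.50 JPY, then 1731.85 USD

258485.50 JPY, then 1731.85 USD


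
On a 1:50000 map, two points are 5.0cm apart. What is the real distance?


Real distance = map distance × scale
= 5.0cm × 50000
= 250000 cm = 2500.0 m
= 2.500 km

2.500 km


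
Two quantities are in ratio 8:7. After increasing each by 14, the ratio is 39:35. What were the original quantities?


Let A = 8k, B = 7k.
(8k + 14) / (7k + 14) = 39/35
Cross-multiply: 35(8k + 14) = 39(7k + 14)
280k + 490 = 273k + 546
280k - 273k = 546 - 490
7k = 56
k = 56/7 = 8
A = 8×8 = 64, B = 7×8 = 56
= A = 64, B = 56

A = 64, B = 56


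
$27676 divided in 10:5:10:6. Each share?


Total parts = 10 + 5 + 10 + 6 = 31
Part 1: 27676 × 10/31 = 8927.74
Part 2: 27676 × 5/31 = 4463.87
Part 3: 27676 × 10/31 = 8927.74
Part 4: 27676 × 6/31 = 5356.65
= Part 1: $8927.74, Part 2: $4463.87, Part 3: $8927.74, Part 4: $5356.65

Part 1: $8927.74, Part 2: $4463.87, Part 3: $8927.74, Part 4: $5356.65


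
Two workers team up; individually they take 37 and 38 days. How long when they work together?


Rate of A = 1/37 per day
Rate of B = 1/38 per day
Combined rate = 1/37 + 1/38 = 75/1406 ≈ 0.0533 per day
Days = 1 / combined rate = 1406/75
≈ 18.75 days

18.75 days


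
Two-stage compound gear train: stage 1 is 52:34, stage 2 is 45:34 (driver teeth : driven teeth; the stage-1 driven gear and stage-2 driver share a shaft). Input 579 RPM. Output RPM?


Stage 1: RPM_B = RPM_A × t_A/t_B = 579 × 52/34 = 30108/34 ≈ 885.53
B and C share a shaft → RPM_C = RPM_B
Stage 2: RPM_D = RPM_C × t_C/t_D = RPM_A × (t_A×t_C)/(t_B×t_D)
Overall ratio = (52×45)/(34×34) = 2340/1156
RPM_D = 579 × 2340/1156 = 1354860/1156
≈ 1172.02 RPM

1172.02 RPM


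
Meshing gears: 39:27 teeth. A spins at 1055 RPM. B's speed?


Gear ratio = 39:27 = 13:9
RPM_B = RPM_A × (teeth_A / teeth_B)
= 1055 × (39/27)
= 1523.9 RPM

1523.9 RPM


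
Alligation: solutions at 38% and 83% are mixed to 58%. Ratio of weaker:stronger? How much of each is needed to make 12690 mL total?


Let x parts of 38% mix with y parts of 83%.
38x + 83y = 58(x + y)
38x + 83y = 58x + 58y
x(38 - 58) = y(58 - 83)
x/y = (83 - 58)/(58 - 38) = 25/20
Simplify: 5:4
Total parts = 9; one part = 12690/9 = 1410.00 mL
38% solution: 5×1410.00 = 7050.00 mL
83% solution: 4×1410.00 = 5640.00 mL
= ratio 5:4; 7050.00 mL and 5640.00 mL

ratio 5:4; 7050.00 mL and 5640.00 mL
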